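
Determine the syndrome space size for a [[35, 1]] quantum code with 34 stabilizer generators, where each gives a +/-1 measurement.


Each stabilizer generator gives a binary (+1 or -1) measurement outcome.
With 34 independent generators:
Total syndromes = 2^34
= 17179869184

17179869184


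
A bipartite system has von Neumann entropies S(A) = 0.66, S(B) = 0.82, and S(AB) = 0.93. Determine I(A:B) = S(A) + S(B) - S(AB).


I(A:B) = S(A) + S(B) - S(AB)
= 0.66 + 0.82 - 0.93
= 0.5500

0.5500


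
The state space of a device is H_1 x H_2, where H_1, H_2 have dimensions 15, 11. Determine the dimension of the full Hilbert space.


dim(H_1 x H_2) = 15 * 11
= 165

165


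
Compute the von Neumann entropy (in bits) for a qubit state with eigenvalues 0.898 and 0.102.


S = -p*log2(p) - (1-p)*log2(1-p)
p = 0.8980, 1-p = 0.1020
= -0.8980 * log2(0.8980) - 0.1020 * log2(0.1020)
= -(-0.1394) - (-0.3359)
= 0.4753

0.4753


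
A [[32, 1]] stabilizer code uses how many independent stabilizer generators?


For an [[n,k]] stabilizer code:
Number of stabilizer generators = n - k
= 32 - 1
= 31

31


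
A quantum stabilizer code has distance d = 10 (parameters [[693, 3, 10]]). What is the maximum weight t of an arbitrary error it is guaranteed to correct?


Code parameters: [[693, 3, 10]], distance d = 10.
Number of correctable errors = floor((d-1)/2)
= floor((10 - 1)/2)
= floor(9/2)
= 4

4


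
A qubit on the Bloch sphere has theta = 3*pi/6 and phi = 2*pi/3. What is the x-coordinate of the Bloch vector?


theta = 1.5708, phi = 2.0944
r_x = sin(theta)*cos(phi) = 1.0000 * -0.5000
r_x = -0.5000

-0.5000


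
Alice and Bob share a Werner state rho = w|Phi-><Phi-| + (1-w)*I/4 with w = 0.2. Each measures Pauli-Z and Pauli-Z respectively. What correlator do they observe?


|Phi-> = (|00> - |11>)/sqrt(2)
For the pure Bell state, <Z_A Z_B> = +1 (Bell-state Pauli correlator).
The maximally-mixed part I/4 has tr(I/4 * P tensor P) = 0 for any traceless Pauli P.
So <Z_A Z_B>_rho = w * (+1) + (1 - w) * 0
= 0.2 * (+1)
= 0.2000

0.2000


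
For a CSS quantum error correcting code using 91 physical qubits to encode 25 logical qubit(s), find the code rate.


Code rate R = k/n
= 25/91
= 0.2747

0.2747


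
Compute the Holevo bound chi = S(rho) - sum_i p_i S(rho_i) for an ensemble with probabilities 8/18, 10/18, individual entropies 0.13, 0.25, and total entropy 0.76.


chi = S(rho) - sum_i p_i * S(rho_i)
Weighted entropy = 8/18 * 0.13 + 10/18 * 0.25
= 0.1967
chi = 0.76 - 0.1967
= 0.5633

0.5633


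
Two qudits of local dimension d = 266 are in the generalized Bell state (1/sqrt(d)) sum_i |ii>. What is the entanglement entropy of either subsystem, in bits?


For a maximally entangled state in d x d:
S = log2(d) = log2(266)
= 8.0553

8.0553


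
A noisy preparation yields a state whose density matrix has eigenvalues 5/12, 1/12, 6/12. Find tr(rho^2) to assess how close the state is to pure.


tr(rho^2) = sum of eigenvalues squared
= (5/12)^2 + (1/12)^2 + (6/12)^2
= (25 + 1 + 36) / 144
= 62/144
= 0.4306

0.4306


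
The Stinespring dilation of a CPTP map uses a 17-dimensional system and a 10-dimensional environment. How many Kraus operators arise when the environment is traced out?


Tracing out the environment in an orthonormal basis {|i>_E} gives Kraus operators K_i = <i|_E U |0>_E.
Number of Kraus operators = dim(H_env) = d_env
= 10

10


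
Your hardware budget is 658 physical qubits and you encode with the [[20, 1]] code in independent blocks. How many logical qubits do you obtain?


Each code block uses 20 physical qubits for 1 logical qubit(s).
Number of complete blocks = floor(658 / 20) = 32
Logical qubits = 32 * 1
= 32

32


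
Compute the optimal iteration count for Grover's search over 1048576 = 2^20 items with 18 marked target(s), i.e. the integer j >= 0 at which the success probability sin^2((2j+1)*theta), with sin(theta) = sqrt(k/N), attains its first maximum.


After j Grover iterations the success probability is P(j) = sin^2((2j+1)*theta), where sin(theta) = sqrt(k/N).
N = 2^20 = 1048576, k = 18
sin(theta) = sqrt(k/N) = 0.004143203796
theta = arcsin(sqrt(k/N)) = 0.00414321565 rad
P(j) reaches its first maximum when (2j+1)*theta is as close as possible to pi/2, i.e. j = round(pi/(4*theta) - 1/2).
pi/(4*theta) - 1/2 = 189.0625
(For comparison, the common estimate pi/4 * sqrt(N/k) = 189.5630; the exact maximiser is used here.)
Optimal iterations = 189

189


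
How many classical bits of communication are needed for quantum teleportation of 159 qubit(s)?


Quantum teleportation requires 2 classical bits per qubit teleported.
159 qubit(s) -> 2 * 159 = 318 classical bits

318


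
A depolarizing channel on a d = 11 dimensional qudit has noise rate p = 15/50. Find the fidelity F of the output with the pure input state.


F = (1-p) + p/d
= (1 - 0.3000) + 0.3000/11
= 0.7000 + 0.0273
= 0.7273

0.7273


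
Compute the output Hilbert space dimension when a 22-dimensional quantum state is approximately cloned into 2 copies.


Output space = H^(tensor 2) where dim(H) = 22
dim = 22^2
= 484

484


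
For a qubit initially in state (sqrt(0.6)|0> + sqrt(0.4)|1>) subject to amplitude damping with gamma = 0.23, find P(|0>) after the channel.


For amplitude damping with parameter gamma on state sqrt(a)|0> + sqrt(b)|1>:
alpha^2 = 0.6, beta^2 = 0.4
P(|0>) = alpha^2 + gamma * beta^2
= 0.6 + 0.23 * 0.4
= 0.6 + 0.0920
= 0.6920

0.6920


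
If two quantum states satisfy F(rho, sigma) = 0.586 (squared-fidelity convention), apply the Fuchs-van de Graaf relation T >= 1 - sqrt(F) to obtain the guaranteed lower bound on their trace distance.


Fuchs-van de Graaf (squared-fidelity convention): 1 - sqrt(F) <= T <= sqrt(1 - F).
Lower bound: T >= 1 - sqrt(F)
sqrt(F) = sqrt(0.586) = 0.7655
T >= 1 - 0.7655
T >= 0.2345

0.2345


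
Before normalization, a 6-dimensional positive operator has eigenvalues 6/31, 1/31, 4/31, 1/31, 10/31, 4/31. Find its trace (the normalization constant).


tr(M) = sum of eigenvalues
= 6/31 + 1/31 + 4/31 + 1/31 + 10/31 + 4/31
= 26/31
= 0.8387

0.8387


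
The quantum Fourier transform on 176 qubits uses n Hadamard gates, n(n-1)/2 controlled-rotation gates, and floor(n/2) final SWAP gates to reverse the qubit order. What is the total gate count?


Hadamard gates: 176
Controlled rotations: n*(n-1)/2 = 176*175/2 = 15400
SWAP gates: floor(n/2) = floor(176/2) = 88
Total = 176 + 15400 + 88
= 15664

15664


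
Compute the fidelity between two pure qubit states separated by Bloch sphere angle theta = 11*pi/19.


For states separated by angle theta on Bloch sphere:
F = cos^2(theta/2)
theta = 11*pi/19 = 1.8188
theta/2 = 0.9094
cos(theta/2) = 0.6142
F = 0.3773

0.3773


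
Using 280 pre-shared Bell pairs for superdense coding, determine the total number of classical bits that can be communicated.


Superdense coding allows 2 classical bits per shared entangled pair.
280 pair(s) -> 2 * 280 = 560 classical bits

560


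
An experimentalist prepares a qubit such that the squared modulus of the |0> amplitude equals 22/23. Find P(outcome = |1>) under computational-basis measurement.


|alpha|^2 = 22/23 = 0.9565
|beta|^2 = 1 - 22/23 = 1/23 = 0.0435
P(|1>) = |beta|^2 = 0.0435

0.0435


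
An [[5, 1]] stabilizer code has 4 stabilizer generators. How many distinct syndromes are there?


Each stabilizer generator gives a binary (+1 or -1) measurement outcome.
With 4 independent generators:
Total syndromes = 2^4
= 16

16


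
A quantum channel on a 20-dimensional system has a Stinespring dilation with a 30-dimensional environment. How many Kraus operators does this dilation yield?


Tracing out the environment in an orthonormal basis {|i>_E} gives Kraus operators K_i = <i|_E U |0>_E.
Number of Kraus operators = dim(H_env) = d_env
= 30

30


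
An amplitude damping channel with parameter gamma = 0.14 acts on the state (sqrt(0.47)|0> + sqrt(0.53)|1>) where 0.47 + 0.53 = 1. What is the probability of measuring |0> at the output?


For amplitude damping with parameter gamma on state sqrt(a)|0> + sqrt(b)|1>:
alpha^2 = 0.47, beta^2 = 0.53
P(|0>) = alpha^2 + gamma * beta^2
= 0.47 + 0.14 * 0.53
= 0.47 + 0.0742
= 0.5442

0.5442


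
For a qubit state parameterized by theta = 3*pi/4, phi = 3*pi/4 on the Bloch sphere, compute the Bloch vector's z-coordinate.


theta = 2.3562, phi = 2.3562
r_z = cos(theta) = -0.7071

-0.7071


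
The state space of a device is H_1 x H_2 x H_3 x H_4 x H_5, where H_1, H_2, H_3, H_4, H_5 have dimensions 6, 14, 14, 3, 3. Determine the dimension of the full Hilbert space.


dim(H_1 x H_2 x H_3 x H_4 x H_5) = 6 * 14 * 14 * 3 * 3
= 84 * 14 * 3 * 3
= 1176 * 3 * 3
= 3528 * 3
= 10584

10584


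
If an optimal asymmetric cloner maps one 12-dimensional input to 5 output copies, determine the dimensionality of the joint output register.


Output space = H^(tensor 5) where dim(H) = 12
dim = 12^5
= 144 (after 2 factors)
= 1728 (after 3 factors)
= 20736 (after 4 factors)
= 248832 (after 5 factors)
= 248832

248832


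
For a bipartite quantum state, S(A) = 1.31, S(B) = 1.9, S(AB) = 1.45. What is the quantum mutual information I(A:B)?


I(A:B) = S(A) + S(B) - S(AB)
= 1.31 + 1.9 - 1.45
= 1.7600

1.7600


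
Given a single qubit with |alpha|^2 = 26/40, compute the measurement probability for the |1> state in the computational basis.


|alpha|^2 = 26/40 = 0.6500
|beta|^2 = 1 - 26/40 = 14/40 = 0.3500
P(|1>) = |beta|^2 = 0.3500

0.3500


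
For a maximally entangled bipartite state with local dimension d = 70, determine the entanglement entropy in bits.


For a maximally entangled state in d x d:
S = log2(d) = log2(70)
= 6.1293

6.1293


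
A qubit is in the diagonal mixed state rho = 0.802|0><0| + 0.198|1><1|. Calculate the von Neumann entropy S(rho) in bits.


S = -p*log2(p) - (1-p)*log2(1-p)
p = 0.8020, 1-p = 0.1980
= -0.8020 * log2(0.8020) - 0.1980 * log2(0.1980)
= -(-0.2553) - (-0.4626)
= 0.7179

0.7179


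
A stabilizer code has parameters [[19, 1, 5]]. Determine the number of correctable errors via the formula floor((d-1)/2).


Code parameters: [[19, 1, 5]], distance d = 5.
Number of correctable errors = floor((d-1)/2)
= floor((5 - 1)/2)
= floor(4/2)
= 2

2


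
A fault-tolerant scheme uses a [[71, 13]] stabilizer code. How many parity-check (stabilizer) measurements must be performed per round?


For an [[n,k]] stabilizer code:
Number of stabilizer generators = n - k
= 71 - 13
= 58

58


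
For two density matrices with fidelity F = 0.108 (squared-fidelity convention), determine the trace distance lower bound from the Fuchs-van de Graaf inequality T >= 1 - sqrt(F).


Fuchs-van de Graaf (squared-fidelity convention): 1 - sqrt(F) <= T <= sqrt(1 - F).
Lower bound: T >= 1 - sqrt(F)
sqrt(F) = sqrt(0.108) = 0.3286
T >= 1 - 0.3286
T >= 0.6714

0.6714


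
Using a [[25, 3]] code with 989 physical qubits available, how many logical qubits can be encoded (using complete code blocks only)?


Each code block uses 25 physical qubits for 3 logical qubit(s).
Number of complete blocks = floor(989 / 25) = 39
Logical qubits = 39 * 3
= 117

117


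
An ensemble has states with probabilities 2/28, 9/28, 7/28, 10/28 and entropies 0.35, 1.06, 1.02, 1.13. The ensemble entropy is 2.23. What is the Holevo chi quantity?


chi = S(rho) - sum_i p_i * S(rho_i)
Weighted entropy = 2/28 * 0.35 + 9/28 * 1.06 + 7/28 * 1.02 + 10/28 * 1.13
= 1.0243
chi = 2.23 - 1.0243
= 1.2057

1.2057


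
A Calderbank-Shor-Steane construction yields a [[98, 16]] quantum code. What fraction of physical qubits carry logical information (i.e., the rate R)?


Code rate R = k/n
= 16/98
= 0.1633

0.1633


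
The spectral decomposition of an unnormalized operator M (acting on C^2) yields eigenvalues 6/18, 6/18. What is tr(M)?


tr(M) = sum of eigenvalues
= 6/18 + 6/18
= 12/18
= 0.6667

0.6667


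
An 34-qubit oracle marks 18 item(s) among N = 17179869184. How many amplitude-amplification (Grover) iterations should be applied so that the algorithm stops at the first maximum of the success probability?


After j Grover iterations the success probability is P(j) = sin^2((2j+1)*theta), where sin(theta) = sqrt(k/N).
N = 2^34 = 17179869184, k = 18
sin(theta) = sqrt(k/N) = 3.236877966e-05
theta = arcsin(sqrt(k/N)) = 3.236877966e-05 rad
P(j) reaches its first maximum when (2j+1)*theta is as close as possible to pi/2, i.e. j = round(pi/(4*theta) - 1/2).
pi/(4*theta) - 1/2 = 24263.5647
(For comparison, the common estimate pi/4 * sqrt(N/k) = 24264.0647; the exact maximiser is used here.)
Optimal iterations = 24264

24264


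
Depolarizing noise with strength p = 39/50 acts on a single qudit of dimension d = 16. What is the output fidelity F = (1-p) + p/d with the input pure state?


F = (1-p) + p/d
= (1 - 0.7800) + 0.7800/16
= 0.2200 + 0.0488
= 0.2687

0.2687


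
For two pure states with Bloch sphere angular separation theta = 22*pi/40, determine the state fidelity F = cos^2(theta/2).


For states separated by angle theta on Bloch sphere:
F = cos^2(theta/2)
theta = 22*pi/40 = 1.7279
theta/2 = 0.8639
cos(theta/2) = 0.6494
F = 0.4218

0.4218


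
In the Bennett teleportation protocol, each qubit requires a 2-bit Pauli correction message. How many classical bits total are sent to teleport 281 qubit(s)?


Quantum teleportation requires 2 classical bits per qubit teleported.
281 qubit(s) -> 2 * 281 = 562 classical bits

562


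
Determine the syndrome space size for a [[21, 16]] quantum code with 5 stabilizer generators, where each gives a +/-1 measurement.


Each stabilizer generator gives a binary (+1 or -1) measurement outcome.
With 5 independent generators:
Total syndromes = 2^5
= 32

32


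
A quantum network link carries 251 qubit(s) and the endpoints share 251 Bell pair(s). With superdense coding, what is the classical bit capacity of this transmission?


Superdense coding allows 2 classical bits per shared entangled pair.
251 pair(s) -> 2 * 251 = 502 classical bits

502


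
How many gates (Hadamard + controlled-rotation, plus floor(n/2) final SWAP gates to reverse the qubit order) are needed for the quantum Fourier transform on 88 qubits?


Hadamard gates: 88
Controlled rotations: n*(n-1)/2 = 88*87/2 = 3828
SWAP gates: floor(n/2) = floor(88/2) = 44
Total = 88 + 3828 + 44
= 3960

3960


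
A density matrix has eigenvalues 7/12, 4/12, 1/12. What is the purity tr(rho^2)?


tr(rho^2) = sum of eigenvalues squared
= (7/12)^2 + (4/12)^2 + (1/12)^2
= (49 + 16 + 1) / 144
= 66/144
= 0.4583

0.4583


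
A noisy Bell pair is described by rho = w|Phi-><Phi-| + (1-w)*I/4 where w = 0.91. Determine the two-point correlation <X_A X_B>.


|Phi-> = (|00> - |11>)/sqrt(2)
For the pure Bell state, <X_A X_B> = -1 (Bell-state Pauli correlator).
The maximally-mixed part I/4 has tr(I/4 * P tensor P) = 0 for any traceless Pauli P.
So <X_A X_B>_rho = w * (-1) + (1 - w) * 0
= 0.91 * (-1)
= -0.9100

-0.9100


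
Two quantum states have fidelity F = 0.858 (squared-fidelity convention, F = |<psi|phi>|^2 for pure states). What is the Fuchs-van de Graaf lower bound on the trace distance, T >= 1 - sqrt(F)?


Fuchs-van de Graaf (squared-fidelity convention): 1 - sqrt(F) <= T <= sqrt(1 - F).
Lower bound: T >= 1 - sqrt(F)
sqrt(F) = sqrt(0.858) = 0.9263
T >= 1 - 0.9263
T >= 0.0737

0.0737


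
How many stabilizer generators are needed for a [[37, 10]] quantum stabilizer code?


For an [[n,k]] stabilizer code:
Number of stabilizer generators = n - k
= 37 - 10
= 27

27


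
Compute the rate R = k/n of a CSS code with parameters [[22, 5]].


Code rate R = k/n
= 5/22
= 0.2273

0.2273


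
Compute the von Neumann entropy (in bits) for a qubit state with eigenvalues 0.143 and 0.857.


S = -p*log2(p) - (1-p)*log2(1-p)
p = 0.1430, 1-p = 0.8570
= -0.1430 * log2(0.1430) - 0.8570 * log2(0.8570)
= -(-0.4012) - (-0.1908)
= 0.5920

0.5920


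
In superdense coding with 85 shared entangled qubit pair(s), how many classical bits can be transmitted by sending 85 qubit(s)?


Superdense coding allows 2 classical bits per shared entangled pair.
85 pair(s) -> 2 * 85 = 170 classical bits

170


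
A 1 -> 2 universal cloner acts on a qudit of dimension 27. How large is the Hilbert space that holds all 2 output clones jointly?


Output space = H^(tensor 2) where dim(H) = 27
dim = 27^2
= 729

729


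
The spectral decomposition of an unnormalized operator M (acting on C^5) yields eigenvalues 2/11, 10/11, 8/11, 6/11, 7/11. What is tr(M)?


tr(M) = sum of eigenvalues
= 2/11 + 10/11 + 8/11 + 6/11 + 7/11
= 33/11
= 3.0000

3.0000


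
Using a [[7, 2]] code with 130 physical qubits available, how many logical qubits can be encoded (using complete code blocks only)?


Each code block uses 7 physical qubits for 2 logical qubit(s).
Number of complete blocks = floor(130 / 7) = 18
Logical qubits = 18 * 2
= 36

36


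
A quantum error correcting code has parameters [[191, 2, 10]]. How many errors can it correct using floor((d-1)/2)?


Code parameters: [[191, 2, 10]], distance d = 10.
Number of correctable errors = floor((d-1)/2)
= floor((10 - 1)/2)
= floor(9/2)
= 4

4


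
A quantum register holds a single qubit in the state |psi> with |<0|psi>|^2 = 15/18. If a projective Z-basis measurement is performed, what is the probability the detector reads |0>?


|alpha|^2 = 15/18 = 0.8333
|beta|^2 = 1 - 15/18 = 3/18 = 0.1667
P(|0>) = |alpha|^2 = 0.8333

0.8333


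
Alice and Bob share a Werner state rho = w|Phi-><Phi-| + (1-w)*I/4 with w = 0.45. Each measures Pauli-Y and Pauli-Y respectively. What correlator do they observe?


|Phi-> = (|00> - |11>)/sqrt(2)
For the pure Bell state, <Y_A Y_B> = +1 (Bell-state Pauli correlator).
The maximally-mixed part I/4 has tr(I/4 * P tensor P) = 0 for any traceless Pauli P.
So <Y_A Y_B>_rho = w * (+1) + (1 - w) * 0
= 0.45 * (+1)
= 0.4500

0.4500


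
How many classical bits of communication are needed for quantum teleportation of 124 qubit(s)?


Quantum teleportation requires 2 classical bits per qubit teleported.
124 qubit(s) -> 2 * 124 = 248 classical bits

248


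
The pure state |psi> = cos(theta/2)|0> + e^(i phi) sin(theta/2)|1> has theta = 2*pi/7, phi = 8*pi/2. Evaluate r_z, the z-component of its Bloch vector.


theta = 0.8976, phi = 12.5664
r_z = cos(theta) = 0.6235

0.6235


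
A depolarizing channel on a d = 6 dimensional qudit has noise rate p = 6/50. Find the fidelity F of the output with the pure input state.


F = (1-p) + p/d
= (1 - 0.1200) + 0.1200/6
= 0.8800 + 0.0200
= 0.9000

0.9000


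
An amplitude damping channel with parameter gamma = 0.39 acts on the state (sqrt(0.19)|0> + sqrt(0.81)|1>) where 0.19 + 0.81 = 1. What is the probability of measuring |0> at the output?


For amplitude damping with parameter gamma on state sqrt(a)|0> + sqrt(b)|1>:
alpha^2 = 0.19, beta^2 = 0.81
P(|0>) = alpha^2 + gamma * beta^2
= 0.19 + 0.39 * 0.81
= 0.19 + 0.3159
= 0.5059

0.5059


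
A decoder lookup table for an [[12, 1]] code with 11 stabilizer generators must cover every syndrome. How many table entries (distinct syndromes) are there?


Each stabilizer generator gives a binary (+1 or -1) measurement outcome.
With 11 independent generators:
Total syndromes = 2^11
= 2048

2048


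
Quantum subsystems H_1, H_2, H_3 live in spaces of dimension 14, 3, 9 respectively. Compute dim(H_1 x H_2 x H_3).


dim(H_1 x H_2 x H_3) = 14 * 3 * 9
= 42 * 9
= 378

378


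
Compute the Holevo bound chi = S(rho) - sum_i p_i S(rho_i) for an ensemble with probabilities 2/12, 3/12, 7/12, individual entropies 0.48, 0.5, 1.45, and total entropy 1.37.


chi = S(rho) - sum_i p_i * S(rho_i)
Weighted entropy = 2/12 * 0.48 + 3/12 * 0.5 + 7/12 * 1.45
= 1.0508
chi = 1.37 - 1.0508
= 0.3192

0.3192


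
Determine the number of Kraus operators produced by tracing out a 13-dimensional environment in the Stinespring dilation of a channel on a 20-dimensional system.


Tracing out the environment in an orthonormal basis {|i>_E} gives Kraus operators K_i = <i|_E U |0>_E.
Number of Kraus operators = dim(H_env) = d_env
= 13

13


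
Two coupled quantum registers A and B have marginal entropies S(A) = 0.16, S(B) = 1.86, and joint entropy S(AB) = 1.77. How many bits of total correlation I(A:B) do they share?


I(A:B) = S(A) + S(B) - S(AB)
= 0.16 + 1.86 - 1.77
= 0.2500

0.2500


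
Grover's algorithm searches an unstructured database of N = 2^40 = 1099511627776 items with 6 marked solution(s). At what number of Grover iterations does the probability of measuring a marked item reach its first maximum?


After j Grover iterations the success probability is P(j) = sin^2((2j+1)*theta), where sin(theta) = sqrt(k/N).
N = 2^40 = 1099511627776, k = 6
sin(theta) = sqrt(k/N) = 2.336015456e-06
theta = arcsin(sqrt(k/N)) = 2.336015456e-06 rad
P(j) reaches its first maximum when (2j+1)*theta is as close as possible to pi/2, i.e. j = round(pi/(4*theta) - 1/2).
pi/(4*theta) - 1/2 = 336212.2427
(For comparison, the common estimate pi/4 * sqrt(N/k) = 336212.7427; the exact maximiser is used here.)
Optimal iterations = 336212

336212


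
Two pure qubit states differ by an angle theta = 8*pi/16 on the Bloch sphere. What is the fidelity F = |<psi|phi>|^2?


For states separated by angle theta on Bloch sphere:
F = cos^2(theta/2)
theta = 8*pi/16 = 1.5708
theta/2 = 0.7854
cos(theta/2) = 0.7071
F = 0.5000

0.5000


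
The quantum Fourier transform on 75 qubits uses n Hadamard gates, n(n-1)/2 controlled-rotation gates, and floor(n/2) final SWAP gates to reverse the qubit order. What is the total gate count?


Hadamard gates: 75
Controlled rotations: n*(n-1)/2 = 75*74/2 = 2775
SWAP gates: floor(n/2) = floor(75/2) = 37
Total = 75 + 2775 + 37
= 2887

2887


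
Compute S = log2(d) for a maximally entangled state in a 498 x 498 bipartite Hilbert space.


For a maximally entangled state in d x d:
S = log2(d) = log2(498)
= 8.9600

8.9600


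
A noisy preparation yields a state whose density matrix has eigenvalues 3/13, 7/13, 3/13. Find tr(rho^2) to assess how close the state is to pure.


tr(rho^2) = sum of eigenvalues squared
= (3/13)^2 + (7/13)^2 + (3/13)^2
= (9 + 49 + 9) / 169
= 67/169
= 0.3964

0.3964


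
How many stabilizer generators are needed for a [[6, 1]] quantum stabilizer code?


For an [[n,k]] stabilizer code:
Number of stabilizer generators = n - k
= 6 - 1
= 5

5


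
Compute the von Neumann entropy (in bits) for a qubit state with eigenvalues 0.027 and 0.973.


S = -p*log2(p) - (1-p)*log2(1-p)
p = 0.0270, 1-p = 0.9730
= -0.0270 * log2(0.0270) - 0.9730 * log2(0.9730)
= -(-0.1407) - (-0.0384)
= 0.1791

0.1791


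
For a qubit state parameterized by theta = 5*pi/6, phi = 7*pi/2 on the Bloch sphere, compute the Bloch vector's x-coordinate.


theta = 2.6180, phi = 10.9956
r_x = sin(theta)*cos(phi) = 0.5000 * 0.0000
r_x = 0.0000

0.0000


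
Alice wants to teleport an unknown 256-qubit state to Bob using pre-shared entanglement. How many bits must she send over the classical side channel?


Quantum teleportation requires 2 classical bits per qubit teleported.
256 qubit(s) -> 2 * 256 = 512 classical bits

512


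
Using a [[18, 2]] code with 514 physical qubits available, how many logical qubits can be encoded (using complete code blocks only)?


Each code block uses 18 physical qubits for 2 logical qubit(s).
Number of complete blocks = floor(514 / 18) = 28
Logical qubits = 28 * 2
= 56

56


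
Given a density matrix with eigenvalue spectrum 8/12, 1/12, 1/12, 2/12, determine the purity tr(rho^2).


tr(rho^2) = sum of eigenvalues squared
= (8/12)^2 + (1/12)^2 + (1/12)^2 + (2/12)^2
= (64 + 1 + 1 + 4) / 144
= 70/144
= 0.4861

0.4861


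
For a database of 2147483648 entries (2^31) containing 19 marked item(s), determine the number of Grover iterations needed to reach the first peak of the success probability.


After j Grover iterations the success probability is P(j) = sin^2((2j+1)*theta), where sin(theta) = sqrt(k/N).
N = 2^31 = 2147483648, k = 19
sin(theta) = sqrt(k/N) = 9.406149297e-05
theta = arcsin(sqrt(k/N)) = 9.40614931e-05 rad
P(j) reaches its first maximum when (2j+1)*theta is as close as possible to pi/2, i.e. j = round(pi/(4*theta) - 1/2).
pi/(4*theta) - 1/2 = 8349.3373
(For comparison, the common estimate pi/4 * sqrt(N/k) = 8349.8373; the exact maximiser is used here.)
Optimal iterations = 8349

8349


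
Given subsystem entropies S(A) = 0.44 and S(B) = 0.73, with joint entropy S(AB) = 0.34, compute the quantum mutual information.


I(A:B) = S(A) + S(B) - S(AB)
= 0.44 + 0.73 - 0.34
= 0.8300

0.8300


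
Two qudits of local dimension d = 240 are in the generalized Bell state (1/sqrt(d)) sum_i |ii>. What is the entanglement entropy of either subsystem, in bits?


For a maximally entangled state in d x d:
S = log2(d) = log2(240)
= 7.9069

7.9069


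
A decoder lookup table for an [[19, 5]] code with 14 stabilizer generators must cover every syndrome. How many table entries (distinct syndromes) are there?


Each stabilizer generator gives a binary (+1 or -1) measurement outcome.
With 14 independent generators:
Total syndromes = 2^14
= 16384

16384


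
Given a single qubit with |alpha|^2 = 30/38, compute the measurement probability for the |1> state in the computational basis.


|alpha|^2 = 30/38 = 0.7895
|beta|^2 = 1 - 30/38 = 8/38 = 0.2105
P(|1>) = |beta|^2 = 0.2105

0.2105


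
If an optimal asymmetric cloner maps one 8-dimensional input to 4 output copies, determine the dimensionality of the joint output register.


Output space = H^(tensor 4) where dim(H) = 8
dim = 8^4
= 64 (after 2 factors)
= 512 (after 3 factors)
= 4096 (after 4 factors)
= 4096

4096


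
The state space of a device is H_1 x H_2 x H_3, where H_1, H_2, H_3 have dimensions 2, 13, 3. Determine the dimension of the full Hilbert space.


dim(H_1 x H_2 x H_3) = 2 * 13 * 3
= 26 * 3
= 78

78


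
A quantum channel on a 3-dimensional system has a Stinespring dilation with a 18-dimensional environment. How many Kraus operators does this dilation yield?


Tracing out the environment in an orthonormal basis {|i>_E} gives Kraus operators K_i = <i|_E U |0>_E.
Number of Kraus operators = dim(H_env) = d_env
= 18

18


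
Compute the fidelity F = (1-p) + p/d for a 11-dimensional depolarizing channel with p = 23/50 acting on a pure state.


F = (1-p) + p/d
= (1 - 0.4600) + 0.4600/11
= 0.5400 + 0.0418
= 0.5818

0.5818


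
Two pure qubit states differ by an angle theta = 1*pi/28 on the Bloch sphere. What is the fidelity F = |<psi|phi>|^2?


For states separated by angle theta on Bloch sphere:
F = cos^2(theta/2)
theta = 1*pi/28 = 0.1122
theta/2 = 0.0561
cos(theta/2) = 0.9984
F = 0.9969

0.9969


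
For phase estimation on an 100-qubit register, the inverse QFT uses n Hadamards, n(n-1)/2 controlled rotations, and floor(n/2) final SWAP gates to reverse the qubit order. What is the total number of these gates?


Hadamard gates: 100
Controlled rotations: n*(n-1)/2 = 100*99/2 = 4950
SWAP gates: floor(n/2) = floor(100/2) = 50
Total = 100 + 4950 + 50
= 5100

5100


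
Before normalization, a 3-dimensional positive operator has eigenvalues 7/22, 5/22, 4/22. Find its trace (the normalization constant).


tr(M) = sum of eigenvalues
= 7/22 + 5/22 + 4/22
= 16/22
= 0.7273

0.7273


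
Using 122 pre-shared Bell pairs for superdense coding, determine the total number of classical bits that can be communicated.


Superdense coding allows 2 classical bits per shared entangled pair.
122 pair(s) -> 2 * 122 = 244 classical bits

244


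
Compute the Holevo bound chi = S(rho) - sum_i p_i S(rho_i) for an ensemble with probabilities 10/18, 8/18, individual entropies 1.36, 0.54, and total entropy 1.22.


chi = S(rho) - sum_i p_i * S(rho_i)
Weighted entropy = 10/18 * 1.36 + 8/18 * 0.54
= 0.9956
chi = 1.22 - 0.9956
= 0.2244

0.2244


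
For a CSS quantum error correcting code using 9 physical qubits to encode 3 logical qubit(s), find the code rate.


Code rate R = k/n
= 3/9
= 0.3333

0.3333


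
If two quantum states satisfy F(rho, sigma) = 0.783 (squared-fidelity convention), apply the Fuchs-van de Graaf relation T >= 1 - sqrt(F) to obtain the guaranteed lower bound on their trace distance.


Fuchs-van de Graaf (squared-fidelity convention): 1 - sqrt(F) <= T <= sqrt(1 - F).
Lower bound: T >= 1 - sqrt(F)
sqrt(F) = sqrt(0.783) = 0.8849
T >= 1 - 0.8849
T >= 0.1151

0.1151


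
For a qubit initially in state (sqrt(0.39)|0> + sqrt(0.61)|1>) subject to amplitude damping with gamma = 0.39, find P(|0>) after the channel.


For amplitude damping with parameter gamma on state sqrt(a)|0> + sqrt(b)|1>:
alpha^2 = 0.39, beta^2 = 0.61
P(|0>) = alpha^2 + gamma * beta^2
= 0.39 + 0.39 * 0.61
= 0.39 + 0.2379
= 0.6279

0.6279


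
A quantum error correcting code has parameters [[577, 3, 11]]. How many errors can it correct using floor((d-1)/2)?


Code parameters: [[577, 3, 11]], distance d = 11.
Number of correctable errors = floor((d-1)/2)
= floor((11 - 1)/2)
= floor(10/2)
= 5

5


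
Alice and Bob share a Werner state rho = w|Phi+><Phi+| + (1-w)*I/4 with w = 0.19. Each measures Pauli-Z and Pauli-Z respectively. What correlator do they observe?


|Phi+> = (|00> + |11>)/sqrt(2)
For the pure Bell state, <Z_A Z_B> = +1 (Bell-state Pauli correlator).
The maximally-mixed part I/4 has tr(I/4 * P tensor P) = 0 for any traceless Pauli P.
So <Z_A Z_B>_rho = w * (+1) + (1 - w) * 0
= 0.19 * (+1)
= 0.1900

0.1900


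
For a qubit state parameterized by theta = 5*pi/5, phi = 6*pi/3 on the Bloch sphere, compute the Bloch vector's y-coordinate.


theta = 3.1416, phi = 6.2832
r_y = sin(theta)*sin(phi) = 0.0000 * 0.0000
r_y = 0.0000

0.0000


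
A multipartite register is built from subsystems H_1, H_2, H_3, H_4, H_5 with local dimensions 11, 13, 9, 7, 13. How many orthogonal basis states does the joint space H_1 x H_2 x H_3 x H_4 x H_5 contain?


dim(H_1 x H_2 x H_3 x H_4 x H_5) = 11 * 13 * 9 * 7 * 13
= 143 * 9 * 7 * 13
= 1287 * 7 * 13
= 9009 * 13
= 117117

117117


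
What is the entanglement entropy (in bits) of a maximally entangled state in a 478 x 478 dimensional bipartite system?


For a maximally entangled state in d x d:
S = log2(d) = log2(478)
= 8.9009

8.9009


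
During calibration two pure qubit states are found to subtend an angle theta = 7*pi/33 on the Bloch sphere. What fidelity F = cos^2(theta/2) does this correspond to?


For states separated by angle theta on Bloch sphere:
F = cos^2(theta/2)
theta = 7*pi/33 = 0.6664
theta/2 = 0.3332
cos(theta/2) = 0.9450
F = 0.8930

0.8930


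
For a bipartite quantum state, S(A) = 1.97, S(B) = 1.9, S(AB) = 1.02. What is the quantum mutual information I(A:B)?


I(A:B) = S(A) + S(B) - S(AB)
= 1.97 + 1.9 - 1.02
= 2.8500

2.8500


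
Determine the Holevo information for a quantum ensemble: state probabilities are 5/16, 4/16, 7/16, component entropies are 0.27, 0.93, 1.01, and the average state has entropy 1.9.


chi = S(rho) - sum_i p_i * S(rho_i)
Weighted entropy = 5/16 * 0.27 + 4/16 * 0.93 + 7/16 * 1.01
= 0.7588
chi = 1.9 - 0.7588
= 1.1412

1.1412


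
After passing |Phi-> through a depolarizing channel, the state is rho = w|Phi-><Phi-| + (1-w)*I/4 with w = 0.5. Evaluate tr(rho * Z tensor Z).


|Phi-> = (|00> - |11>)/sqrt(2)
For the pure Bell state, <Z_A Z_B> = +1 (Bell-state Pauli correlator).
The maximally-mixed part I/4 has tr(I/4 * P tensor P) = 0 for any traceless Pauli P.
So <Z_A Z_B>_rho = w * (+1) + (1 - w) * 0
= 0.5 * (+1)
= 0.5000

0.5000


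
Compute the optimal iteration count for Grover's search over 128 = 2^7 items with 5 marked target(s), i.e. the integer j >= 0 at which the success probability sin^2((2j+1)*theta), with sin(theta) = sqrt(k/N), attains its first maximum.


After j Grover iterations the success probability is P(j) = sin^2((2j+1)*theta), where sin(theta) = sqrt(k/N).
N = 2^7 = 128, k = 5
sin(theta) = sqrt(k/N) = 0.1976423538
theta = arcsin(sqrt(k/N)) = 0.1989522465 rad
P(j) reaches its first maximum when (2j+1)*theta is as close as possible to pi/2, i.e. j = round(pi/(4*theta) - 1/2).
pi/(4*theta) - 1/2 = 3.4477
(For comparison, the common estimate pi/4 * sqrt(N/k) = 3.9738; the exact maximiser is used here.)
Optimal iterations = 3

3


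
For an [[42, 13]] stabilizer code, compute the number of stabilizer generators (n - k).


For an [[n,k]] stabilizer code:
Number of stabilizer generators = n - k
= 42 - 13
= 29

29


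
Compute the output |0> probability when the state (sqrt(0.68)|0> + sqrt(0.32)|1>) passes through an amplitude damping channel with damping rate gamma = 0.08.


For amplitude damping with parameter gamma on state sqrt(a)|0> + sqrt(b)|1>:
alpha^2 = 0.68, beta^2 = 0.32
P(|0>) = alpha^2 + gamma * beta^2
= 0.68 + 0.08 * 0.32
= 0.68 + 0.0256
= 0.7056

0.7056


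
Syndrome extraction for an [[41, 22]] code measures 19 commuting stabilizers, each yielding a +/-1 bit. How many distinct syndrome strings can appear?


Each stabilizer generator gives a binary (+1 or -1) measurement outcome.
With 19 independent generators:
Total syndromes = 2^19
= 524288

524288


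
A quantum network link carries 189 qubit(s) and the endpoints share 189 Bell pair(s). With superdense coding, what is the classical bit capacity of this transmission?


Superdense coding allows 2 classical bits per shared entangled pair.
189 pair(s) -> 2 * 189 = 378 classical bits

378


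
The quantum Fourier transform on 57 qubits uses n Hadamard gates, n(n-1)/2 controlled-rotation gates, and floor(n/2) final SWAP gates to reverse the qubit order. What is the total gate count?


Hadamard gates: 57
Controlled rotations: n*(n-1)/2 = 57*56/2 = 1596
SWAP gates: floor(n/2) = floor(57/2) = 28
Total = 57 + 1596 + 28
= 1681

1681


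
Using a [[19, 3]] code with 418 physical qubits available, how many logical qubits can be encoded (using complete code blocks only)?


Each code block uses 19 physical qubits for 3 logical qubit(s).
Number of complete blocks = floor(418 / 19) = 22
Logical qubits = 22 * 3
= 66

66


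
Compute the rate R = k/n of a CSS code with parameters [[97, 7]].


Code rate R = k/n
= 7/97
= 0.0722

0.0722


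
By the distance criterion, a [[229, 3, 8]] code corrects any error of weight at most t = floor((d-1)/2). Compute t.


Code parameters: [[229, 3, 8]], distance d = 8.
Number of correctable errors = floor((d-1)/2)
= floor((8 - 1)/2)
= floor(7/2)
= 3

3


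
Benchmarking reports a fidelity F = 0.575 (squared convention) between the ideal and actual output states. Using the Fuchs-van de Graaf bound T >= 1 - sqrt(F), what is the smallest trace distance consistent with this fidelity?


Fuchs-van de Graaf (squared-fidelity convention): 1 - sqrt(F) <= T <= sqrt(1 - F).
Lower bound: T >= 1 - sqrt(F)
sqrt(F) = sqrt(0.575) = 0.7583
T >= 1 - 0.7583
T >= 0.2417

0.2417


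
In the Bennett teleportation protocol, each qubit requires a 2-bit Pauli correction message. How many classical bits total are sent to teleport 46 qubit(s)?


Quantum teleportation requires 2 classical bits per qubit teleported.
46 qubit(s) -> 2 * 46 = 92 classical bits

92


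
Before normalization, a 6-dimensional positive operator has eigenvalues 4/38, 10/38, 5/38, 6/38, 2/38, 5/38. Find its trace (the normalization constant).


tr(M) = sum of eigenvalues
= 4/38 + 10/38 + 5/38 + 6/38 + 2/38 + 5/38
= 32/38
= 0.8421

0.8421


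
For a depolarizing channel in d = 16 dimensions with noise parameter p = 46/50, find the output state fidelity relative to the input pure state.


F = (1-p) + p/d
= (1 - 0.9200) + 0.9200/16
= 0.0800 + 0.0575
= 0.1375

0.1375


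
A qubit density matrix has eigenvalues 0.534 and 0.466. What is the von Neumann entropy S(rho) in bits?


S = -p*log2(p) - (1-p)*log2(1-p)
p = 0.5340, 1-p = 0.4660
= -0.5340 * log2(0.5340) - 0.4660 * log2(0.4660)
= -(-0.4833) - (-0.5133)
= 0.9967

0.9967


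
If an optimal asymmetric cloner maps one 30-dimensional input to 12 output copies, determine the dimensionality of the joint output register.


Output space = H^(tensor 12) where dim(H) = 30
dim = 30^12
= 900 (after 2 factors)
= 27000 (after 3 factors)
= 810000 (after 4 factors)
= 24300000 (after 5 factors)
= 729000000 (after 6 factors)
= 21870000000 (after 7 factors)
= 656100000000 (after 8 factors)
= 19683000000000 (after 9 factors)
= 590490000000000 (after 10 factors)
= 17714700000000000 (after 11 factors)
= 531441000000000000 (after 12 factors)
= 531441000000000000

531441000000000000


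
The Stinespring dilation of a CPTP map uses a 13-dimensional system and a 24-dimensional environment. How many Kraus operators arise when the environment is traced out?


Tracing out the environment in an orthonormal basis {|i>_E} gives Kraus operators K_i = <i|_E U |0>_E.
Number of Kraus operators = dim(H_env) = d_env
= 24

24


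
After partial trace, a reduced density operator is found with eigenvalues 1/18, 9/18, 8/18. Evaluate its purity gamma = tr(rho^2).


tr(rho^2) = sum of eigenvalues squared
= (1/18)^2 + (9/18)^2 + (8/18)^2
= (1 + 81 + 64) / 324
= 146/324
= 0.4506

0.4506


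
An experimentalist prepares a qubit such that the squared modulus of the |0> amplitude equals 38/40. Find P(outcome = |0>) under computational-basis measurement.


|alpha|^2 = 38/40 = 0.9500
|beta|^2 = 1 - 38/40 = 2/40 = 0.0500
P(|0>) = |alpha|^2 = 0.9500

0.9500


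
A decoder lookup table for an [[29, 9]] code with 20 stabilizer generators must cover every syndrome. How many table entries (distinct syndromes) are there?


Each stabilizer generator gives a binary (+1 or -1) measurement outcome.
With 20 independent generators:
Total syndromes = 2^20
= 1048576

1048576


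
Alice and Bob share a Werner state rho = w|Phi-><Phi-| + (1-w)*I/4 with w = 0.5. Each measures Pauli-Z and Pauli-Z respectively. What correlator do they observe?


|Phi-> = (|00> - |11>)/sqrt(2)
For the pure Bell state, <Z_A Z_B> = +1 (Bell-state Pauli correlator).
The maximally-mixed part I/4 has tr(I/4 * P tensor P) = 0 for any traceless Pauli P.
So <Z_A Z_B>_rho = w * (+1) + (1 - w) * 0
= 0.5 * (+1)
= 0.5000

0.5000


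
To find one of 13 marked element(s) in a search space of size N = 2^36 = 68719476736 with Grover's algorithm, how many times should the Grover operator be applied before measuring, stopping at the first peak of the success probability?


After j Grover iterations the success probability is P(j) = sin^2((2j+1)*theta), where sin(theta) = sqrt(k/N).
N = 2^36 = 68719476736, k = 13
sin(theta) = sqrt(k/N) = 1.375408659e-05
theta = arcsin(sqrt(k/N)) = 1.375408659e-05 rad
P(j) reaches its first maximum when (2j+1)*theta is as close as possible to pi/2, i.e. j = round(pi/(4*theta) - 1/2).
pi/(4*theta) - 1/2 = 57102.3951
(For comparison, the common estimate pi/4 * sqrt(N/k) = 57102.8951; the exact maximiser is used here.)
Optimal iterations = 57102

57102


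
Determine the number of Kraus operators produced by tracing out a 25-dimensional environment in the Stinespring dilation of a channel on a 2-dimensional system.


Tracing out the environment in an orthonormal basis {|i>_E} gives Kraus operators K_i = <i|_E U |0>_E.
Number of Kraus operators = dim(H_env) = d_env
= 25

25


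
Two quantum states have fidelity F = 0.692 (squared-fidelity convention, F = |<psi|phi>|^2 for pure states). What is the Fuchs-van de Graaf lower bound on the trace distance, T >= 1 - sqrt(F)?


Fuchs-van de Graaf (squared-fidelity convention): 1 - sqrt(F) <= T <= sqrt(1 - F).
Lower bound: T >= 1 - sqrt(F)
sqrt(F) = sqrt(0.692) = 0.8319
T >= 1 - 0.8319
T >= 0.1681

0.1681


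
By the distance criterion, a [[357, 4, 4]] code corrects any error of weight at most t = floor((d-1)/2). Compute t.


Code parameters: [[357, 4, 4]], distance d = 4.
Number of correctable errors = floor((d-1)/2)
= floor((4 - 1)/2)
= floor(3/2)
= 1

1
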